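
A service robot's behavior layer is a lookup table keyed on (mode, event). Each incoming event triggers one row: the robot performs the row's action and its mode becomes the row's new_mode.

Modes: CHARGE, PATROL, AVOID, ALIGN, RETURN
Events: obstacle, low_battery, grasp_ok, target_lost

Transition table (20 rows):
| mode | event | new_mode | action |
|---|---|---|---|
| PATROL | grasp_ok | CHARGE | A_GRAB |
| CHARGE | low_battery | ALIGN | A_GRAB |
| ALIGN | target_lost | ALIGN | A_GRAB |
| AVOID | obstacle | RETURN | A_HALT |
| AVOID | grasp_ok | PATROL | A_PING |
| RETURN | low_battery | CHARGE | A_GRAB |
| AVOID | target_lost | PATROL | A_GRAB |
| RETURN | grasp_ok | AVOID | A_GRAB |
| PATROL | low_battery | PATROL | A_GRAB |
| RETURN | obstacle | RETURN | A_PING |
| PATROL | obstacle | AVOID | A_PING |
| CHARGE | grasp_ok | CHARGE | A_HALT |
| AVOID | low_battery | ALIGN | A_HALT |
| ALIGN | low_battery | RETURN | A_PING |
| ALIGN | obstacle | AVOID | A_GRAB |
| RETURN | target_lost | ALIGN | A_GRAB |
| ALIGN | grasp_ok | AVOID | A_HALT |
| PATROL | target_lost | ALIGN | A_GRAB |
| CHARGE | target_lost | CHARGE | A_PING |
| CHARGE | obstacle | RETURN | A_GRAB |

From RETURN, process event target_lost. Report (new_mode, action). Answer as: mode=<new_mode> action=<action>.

mode=ALIGN action=A_GRAB

current mode = RETURN; filter table to that mode:
  (RETURN, low_battery) → (CHARGE, A_GRAB)
  (RETURN, grasp_ok) → (AVOID, A_GRAB)
  (RETURN, obstacle) → (RETURN, A_PING)
  (RETURN, target_lost) → (ALIGN, A_GRAB)  ← event matches
event = target_lost selects (ALIGN, A_GRAB)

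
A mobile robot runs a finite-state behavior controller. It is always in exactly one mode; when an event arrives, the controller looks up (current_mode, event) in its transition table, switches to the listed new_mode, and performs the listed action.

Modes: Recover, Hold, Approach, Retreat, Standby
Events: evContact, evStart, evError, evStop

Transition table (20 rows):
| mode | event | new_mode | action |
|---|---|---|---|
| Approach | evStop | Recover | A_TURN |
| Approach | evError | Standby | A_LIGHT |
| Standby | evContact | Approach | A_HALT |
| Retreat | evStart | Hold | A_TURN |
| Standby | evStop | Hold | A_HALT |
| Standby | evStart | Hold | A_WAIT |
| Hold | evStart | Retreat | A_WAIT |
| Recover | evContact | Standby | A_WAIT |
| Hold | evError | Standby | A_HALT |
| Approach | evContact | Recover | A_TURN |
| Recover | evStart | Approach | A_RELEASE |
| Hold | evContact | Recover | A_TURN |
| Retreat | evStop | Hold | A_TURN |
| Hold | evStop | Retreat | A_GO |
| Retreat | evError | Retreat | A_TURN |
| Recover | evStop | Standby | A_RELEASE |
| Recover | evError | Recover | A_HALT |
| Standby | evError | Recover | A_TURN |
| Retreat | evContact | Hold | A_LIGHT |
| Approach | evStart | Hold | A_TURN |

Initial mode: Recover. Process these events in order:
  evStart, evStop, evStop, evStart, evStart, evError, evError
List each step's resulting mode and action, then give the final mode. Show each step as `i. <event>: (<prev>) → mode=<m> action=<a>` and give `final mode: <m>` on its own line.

1. evStart: (Recover) → mode=Approach action=A_RELEASE
2. evStop: (Approach) → mode=Recover action=A_TURN
3. evStop: (Recover) → mode=Standby action=A_RELEASE
4. evStart: (Standby) → mode=Hold action=A_WAIT
5. evStart: (Hold) → mode=Retreat action=A_WAIT
6. evError: (Retreat) → mode=Retreat action=A_TURN
7. evError: (Retreat) → mode=Retreat action=A_TURN

final mode: Retreat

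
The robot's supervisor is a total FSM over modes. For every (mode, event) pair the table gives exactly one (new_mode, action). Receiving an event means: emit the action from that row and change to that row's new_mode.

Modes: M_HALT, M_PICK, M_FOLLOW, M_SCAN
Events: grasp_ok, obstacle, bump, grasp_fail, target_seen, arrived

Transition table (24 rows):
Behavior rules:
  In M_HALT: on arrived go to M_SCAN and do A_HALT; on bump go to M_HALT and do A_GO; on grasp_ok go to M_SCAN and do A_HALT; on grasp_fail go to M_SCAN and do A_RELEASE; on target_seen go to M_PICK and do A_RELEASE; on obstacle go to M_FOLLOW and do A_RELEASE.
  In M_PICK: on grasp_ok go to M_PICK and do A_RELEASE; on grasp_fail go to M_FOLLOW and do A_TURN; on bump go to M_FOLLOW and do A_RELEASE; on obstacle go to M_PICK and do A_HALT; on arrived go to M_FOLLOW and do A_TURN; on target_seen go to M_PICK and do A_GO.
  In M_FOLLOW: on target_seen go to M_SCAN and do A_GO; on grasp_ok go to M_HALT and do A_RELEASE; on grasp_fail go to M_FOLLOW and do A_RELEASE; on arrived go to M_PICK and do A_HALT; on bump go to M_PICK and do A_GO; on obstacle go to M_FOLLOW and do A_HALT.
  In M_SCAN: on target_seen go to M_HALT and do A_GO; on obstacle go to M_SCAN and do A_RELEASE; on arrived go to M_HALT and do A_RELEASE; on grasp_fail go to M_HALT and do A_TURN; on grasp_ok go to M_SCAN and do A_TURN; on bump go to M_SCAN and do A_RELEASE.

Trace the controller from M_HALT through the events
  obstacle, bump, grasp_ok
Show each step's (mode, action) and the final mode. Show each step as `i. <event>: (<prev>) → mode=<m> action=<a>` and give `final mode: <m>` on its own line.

1. obstacle: (M_HALT) → mode=M_FOLLOW action=A_RELEASE
2. bump: (M_FOLLOW) → mode=M_PICK action=A_GO
3. grasp_ok: (M_PICK) → mode=M_PICK action=A_RELEASE

final mode: M_PICK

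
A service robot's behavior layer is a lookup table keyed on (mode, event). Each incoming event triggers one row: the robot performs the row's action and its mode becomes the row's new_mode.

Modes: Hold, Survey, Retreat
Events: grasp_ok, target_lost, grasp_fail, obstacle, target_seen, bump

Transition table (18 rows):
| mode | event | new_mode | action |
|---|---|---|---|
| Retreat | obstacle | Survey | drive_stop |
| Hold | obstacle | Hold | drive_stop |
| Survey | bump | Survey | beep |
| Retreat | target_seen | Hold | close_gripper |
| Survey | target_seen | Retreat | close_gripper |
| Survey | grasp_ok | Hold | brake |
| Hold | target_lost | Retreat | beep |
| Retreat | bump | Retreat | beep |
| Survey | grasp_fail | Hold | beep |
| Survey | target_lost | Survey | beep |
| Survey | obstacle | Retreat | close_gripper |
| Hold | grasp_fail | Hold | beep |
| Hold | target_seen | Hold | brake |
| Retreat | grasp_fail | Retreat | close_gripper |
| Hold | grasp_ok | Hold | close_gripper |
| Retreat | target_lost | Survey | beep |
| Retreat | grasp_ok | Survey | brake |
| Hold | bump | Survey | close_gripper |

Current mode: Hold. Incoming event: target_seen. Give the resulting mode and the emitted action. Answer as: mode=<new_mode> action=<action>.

mode=Hold action=brake

current mode = Hold; filter table to that mode:
  (Hold, obstacle) → (Hold, drive_stop)
  (Hold, target_lost) → (Retreat, beep)
  (Hold, grasp_fail) → (Hold, beep)
  (Hold, target_seen) → (Hold, brake)  ← event matches
  (Hold, grasp_ok) → (Hold, close_gripper)
  (Hold, bump) → (Survey, close_gripper)
event = target_seen selects (Hold, brake)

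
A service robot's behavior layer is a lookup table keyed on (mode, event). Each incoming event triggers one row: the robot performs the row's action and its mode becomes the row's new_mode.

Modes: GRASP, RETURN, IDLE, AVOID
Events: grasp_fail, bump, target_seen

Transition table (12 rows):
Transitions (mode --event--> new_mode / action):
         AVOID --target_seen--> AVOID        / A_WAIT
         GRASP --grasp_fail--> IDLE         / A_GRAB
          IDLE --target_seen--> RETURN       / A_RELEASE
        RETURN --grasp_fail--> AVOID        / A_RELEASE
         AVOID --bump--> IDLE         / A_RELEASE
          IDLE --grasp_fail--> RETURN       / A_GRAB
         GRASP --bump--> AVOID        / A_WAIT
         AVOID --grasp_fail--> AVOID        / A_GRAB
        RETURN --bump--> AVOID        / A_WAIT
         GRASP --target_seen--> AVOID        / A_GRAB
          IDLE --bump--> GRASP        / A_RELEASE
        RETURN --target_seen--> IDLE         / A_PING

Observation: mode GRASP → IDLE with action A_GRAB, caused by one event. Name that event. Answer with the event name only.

try grasp_fail: (GRASP, grasp_fail) → (IDLE, A_GRAB)  ← matches
try bump: (GRASP, bump) → (AVOID, A_WAIT)
try target_seen: (GRASP, target_seen) → (AVOID, A_GRAB)

grasp_fail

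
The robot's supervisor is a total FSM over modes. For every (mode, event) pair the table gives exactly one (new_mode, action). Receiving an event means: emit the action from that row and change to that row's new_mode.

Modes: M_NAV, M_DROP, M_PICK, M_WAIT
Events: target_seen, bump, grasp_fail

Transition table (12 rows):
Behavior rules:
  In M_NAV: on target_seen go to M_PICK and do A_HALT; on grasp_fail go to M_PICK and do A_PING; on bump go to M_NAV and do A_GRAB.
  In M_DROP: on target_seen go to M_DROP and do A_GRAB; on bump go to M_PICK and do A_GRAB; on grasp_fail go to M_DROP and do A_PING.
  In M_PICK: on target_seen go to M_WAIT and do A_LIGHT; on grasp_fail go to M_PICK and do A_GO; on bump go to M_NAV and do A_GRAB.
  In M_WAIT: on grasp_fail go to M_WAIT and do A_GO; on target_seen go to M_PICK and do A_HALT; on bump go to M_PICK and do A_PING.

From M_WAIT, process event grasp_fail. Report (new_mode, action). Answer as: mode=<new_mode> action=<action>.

current mode = M_WAIT; filter table to that mode:
  (M_WAIT, grasp_fail) → (M_WAIT, A_GO)  ← event matches
  (M_WAIT, target_seen) → (M_PICK, A_HALT)
  (M_WAIT, bump) → (M_PICK, A_PING)
event = grasp_fail selects (M_WAIT, A_GO)

mode=M_WAIT action=A_GO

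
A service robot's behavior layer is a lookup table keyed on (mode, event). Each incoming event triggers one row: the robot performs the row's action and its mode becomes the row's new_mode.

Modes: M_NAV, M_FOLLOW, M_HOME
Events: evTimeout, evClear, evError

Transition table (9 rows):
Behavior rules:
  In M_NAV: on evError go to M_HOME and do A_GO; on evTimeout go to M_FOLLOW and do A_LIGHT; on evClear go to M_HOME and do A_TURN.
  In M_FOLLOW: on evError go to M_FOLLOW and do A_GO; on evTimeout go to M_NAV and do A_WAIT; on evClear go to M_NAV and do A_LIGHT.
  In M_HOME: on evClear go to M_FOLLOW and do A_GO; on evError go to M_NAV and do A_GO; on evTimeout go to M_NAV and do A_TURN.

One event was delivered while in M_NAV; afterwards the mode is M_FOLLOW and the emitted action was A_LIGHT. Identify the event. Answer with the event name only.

try evTimeout: (M_NAV, evTimeout) → (M_FOLLOW, A_LIGHT)  ← matches
try evClear: (M_NAV, evClear) → (M_HOME, A_TURN)
try evError: (M_NAV, evError) → (M_HOME, A_GO)

evTimeout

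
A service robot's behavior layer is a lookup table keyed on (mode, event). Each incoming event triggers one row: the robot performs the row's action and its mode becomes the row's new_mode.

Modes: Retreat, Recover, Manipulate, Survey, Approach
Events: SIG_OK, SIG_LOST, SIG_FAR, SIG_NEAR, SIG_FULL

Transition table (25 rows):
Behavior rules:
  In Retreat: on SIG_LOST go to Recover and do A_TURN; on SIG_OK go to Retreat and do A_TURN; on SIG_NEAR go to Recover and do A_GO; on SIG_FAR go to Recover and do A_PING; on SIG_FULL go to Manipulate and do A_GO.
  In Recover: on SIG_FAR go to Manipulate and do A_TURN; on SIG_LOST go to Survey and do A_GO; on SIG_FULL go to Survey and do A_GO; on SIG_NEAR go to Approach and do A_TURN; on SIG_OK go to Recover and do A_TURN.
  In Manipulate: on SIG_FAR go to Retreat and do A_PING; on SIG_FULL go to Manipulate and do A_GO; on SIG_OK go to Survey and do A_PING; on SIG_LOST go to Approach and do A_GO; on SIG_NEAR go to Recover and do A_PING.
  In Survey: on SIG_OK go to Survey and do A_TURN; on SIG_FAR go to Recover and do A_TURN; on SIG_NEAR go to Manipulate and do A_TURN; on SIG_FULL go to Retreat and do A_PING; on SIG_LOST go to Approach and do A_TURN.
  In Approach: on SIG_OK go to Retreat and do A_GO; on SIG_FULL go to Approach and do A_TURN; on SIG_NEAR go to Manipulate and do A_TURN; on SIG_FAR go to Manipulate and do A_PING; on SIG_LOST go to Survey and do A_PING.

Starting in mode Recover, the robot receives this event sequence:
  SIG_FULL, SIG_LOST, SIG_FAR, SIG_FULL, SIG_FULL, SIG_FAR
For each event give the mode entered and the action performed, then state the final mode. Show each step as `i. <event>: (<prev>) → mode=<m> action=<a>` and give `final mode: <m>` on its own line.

final mode: Retreat

1. SIG_FULL: (Recover) → mode=Survey action=A_GO
2. SIG_LOST: (Survey) → mode=Approach action=A_TURN
3. SIG_FAR: (Approach) → mode=Manipulate action=A_PING
4. SIG_FULL: (Manipulate) → mode=Manipulate action=A_GO
5. SIG_FULL: (Manipulate) → mode=Manipulate action=A_GO
6. SIG_FAR: (Manipulate) → mode=Retreat action=A_PING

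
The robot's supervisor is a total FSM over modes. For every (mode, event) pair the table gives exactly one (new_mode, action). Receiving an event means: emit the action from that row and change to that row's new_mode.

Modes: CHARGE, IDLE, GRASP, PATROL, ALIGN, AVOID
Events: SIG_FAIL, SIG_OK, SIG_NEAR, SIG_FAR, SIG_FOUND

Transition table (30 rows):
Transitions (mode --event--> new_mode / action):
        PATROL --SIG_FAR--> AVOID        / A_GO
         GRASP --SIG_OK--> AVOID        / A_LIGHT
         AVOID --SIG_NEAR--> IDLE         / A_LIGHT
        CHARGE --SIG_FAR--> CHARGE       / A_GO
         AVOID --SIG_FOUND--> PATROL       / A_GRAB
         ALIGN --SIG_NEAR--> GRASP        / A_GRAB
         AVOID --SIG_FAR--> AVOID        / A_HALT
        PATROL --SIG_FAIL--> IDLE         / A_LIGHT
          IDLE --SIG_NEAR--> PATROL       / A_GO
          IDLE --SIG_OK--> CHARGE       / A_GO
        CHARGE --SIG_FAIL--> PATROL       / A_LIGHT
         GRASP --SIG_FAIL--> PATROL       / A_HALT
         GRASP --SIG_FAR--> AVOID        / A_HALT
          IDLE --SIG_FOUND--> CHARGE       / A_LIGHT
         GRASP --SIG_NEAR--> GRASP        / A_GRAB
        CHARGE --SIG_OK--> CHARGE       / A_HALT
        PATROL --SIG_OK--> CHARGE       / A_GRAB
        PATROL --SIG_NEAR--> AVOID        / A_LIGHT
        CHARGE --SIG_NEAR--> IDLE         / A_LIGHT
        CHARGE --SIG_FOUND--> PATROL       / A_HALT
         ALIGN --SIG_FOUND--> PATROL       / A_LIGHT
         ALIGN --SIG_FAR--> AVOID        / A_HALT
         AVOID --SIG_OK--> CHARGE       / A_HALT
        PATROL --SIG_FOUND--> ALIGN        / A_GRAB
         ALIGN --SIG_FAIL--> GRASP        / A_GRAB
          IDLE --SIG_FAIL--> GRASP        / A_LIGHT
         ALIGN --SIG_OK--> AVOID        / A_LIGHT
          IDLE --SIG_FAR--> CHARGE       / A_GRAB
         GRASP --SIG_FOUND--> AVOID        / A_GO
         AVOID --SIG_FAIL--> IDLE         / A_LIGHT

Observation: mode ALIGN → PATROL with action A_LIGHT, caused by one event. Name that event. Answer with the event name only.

try SIG_FAIL: (ALIGN, SIG_FAIL) → (GRASP, A_GRAB)
try SIG_OK: (ALIGN, SIG_OK) → (AVOID, A_LIGHT)
try SIG_NEAR: (ALIGN, SIG_NEAR) → (GRASP, A_GRAB)
try SIG_FAR: (ALIGN, SIG_FAR) → (AVOID, A_HALT)
try SIG_FOUND: (ALIGN, SIG_FOUND) → (PATROL, A_LIGHT)  ← matches

SIG_FOUND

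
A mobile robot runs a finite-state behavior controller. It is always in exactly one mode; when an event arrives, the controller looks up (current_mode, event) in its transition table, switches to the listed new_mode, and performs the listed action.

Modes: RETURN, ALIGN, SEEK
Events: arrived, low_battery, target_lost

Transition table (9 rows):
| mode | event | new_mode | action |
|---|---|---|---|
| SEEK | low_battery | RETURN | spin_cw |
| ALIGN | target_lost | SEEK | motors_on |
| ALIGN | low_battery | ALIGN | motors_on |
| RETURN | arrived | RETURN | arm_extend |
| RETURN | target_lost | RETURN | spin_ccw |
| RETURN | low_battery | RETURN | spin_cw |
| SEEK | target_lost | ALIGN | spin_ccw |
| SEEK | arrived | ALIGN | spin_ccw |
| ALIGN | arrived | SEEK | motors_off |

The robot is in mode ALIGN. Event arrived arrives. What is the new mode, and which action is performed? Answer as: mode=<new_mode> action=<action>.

current mode = ALIGN; filter table to that mode:
  (ALIGN, target_lost) → (SEEK, motors_on)
  (ALIGN, low_battery) → (ALIGN, motors_on)
  (ALIGN, arrived) → (SEEK, motors_off)  ← event matches
event = arrived selects (SEEK, motors_off)

mode=SEEK action=motors_off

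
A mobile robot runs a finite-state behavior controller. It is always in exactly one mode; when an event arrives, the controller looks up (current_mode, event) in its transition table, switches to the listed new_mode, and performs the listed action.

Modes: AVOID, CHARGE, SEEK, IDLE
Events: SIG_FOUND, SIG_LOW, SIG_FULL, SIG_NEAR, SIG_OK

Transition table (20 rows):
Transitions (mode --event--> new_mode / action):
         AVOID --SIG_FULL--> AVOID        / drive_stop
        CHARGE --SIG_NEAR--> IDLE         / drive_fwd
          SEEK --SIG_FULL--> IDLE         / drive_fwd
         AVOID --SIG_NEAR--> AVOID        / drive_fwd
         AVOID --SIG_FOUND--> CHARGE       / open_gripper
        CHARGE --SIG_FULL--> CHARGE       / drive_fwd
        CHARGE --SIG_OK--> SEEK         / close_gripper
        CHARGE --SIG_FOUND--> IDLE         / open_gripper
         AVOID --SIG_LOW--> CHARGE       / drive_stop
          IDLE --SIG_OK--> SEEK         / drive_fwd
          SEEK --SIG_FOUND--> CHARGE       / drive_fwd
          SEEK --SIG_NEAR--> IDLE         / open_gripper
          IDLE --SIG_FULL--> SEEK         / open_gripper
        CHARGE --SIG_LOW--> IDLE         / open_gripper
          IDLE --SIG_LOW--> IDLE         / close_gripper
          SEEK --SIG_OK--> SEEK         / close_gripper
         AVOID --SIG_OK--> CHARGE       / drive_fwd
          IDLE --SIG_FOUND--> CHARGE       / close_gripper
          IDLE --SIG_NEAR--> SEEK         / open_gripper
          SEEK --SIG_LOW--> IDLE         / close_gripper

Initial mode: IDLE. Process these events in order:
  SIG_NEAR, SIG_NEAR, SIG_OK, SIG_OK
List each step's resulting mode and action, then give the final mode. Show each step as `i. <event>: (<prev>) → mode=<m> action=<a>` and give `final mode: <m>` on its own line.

final mode: SEEK

1. SIG_NEAR: (IDLE) → mode=SEEK action=open_gripper
2. SIG_NEAR: (SEEK) → mode=IDLE action=open_gripper
3. SIG_OK: (IDLE) → mode=SEEK action=drive_fwd
4. SIG_OK: (SEEK) → mode=SEEK action=close_gripper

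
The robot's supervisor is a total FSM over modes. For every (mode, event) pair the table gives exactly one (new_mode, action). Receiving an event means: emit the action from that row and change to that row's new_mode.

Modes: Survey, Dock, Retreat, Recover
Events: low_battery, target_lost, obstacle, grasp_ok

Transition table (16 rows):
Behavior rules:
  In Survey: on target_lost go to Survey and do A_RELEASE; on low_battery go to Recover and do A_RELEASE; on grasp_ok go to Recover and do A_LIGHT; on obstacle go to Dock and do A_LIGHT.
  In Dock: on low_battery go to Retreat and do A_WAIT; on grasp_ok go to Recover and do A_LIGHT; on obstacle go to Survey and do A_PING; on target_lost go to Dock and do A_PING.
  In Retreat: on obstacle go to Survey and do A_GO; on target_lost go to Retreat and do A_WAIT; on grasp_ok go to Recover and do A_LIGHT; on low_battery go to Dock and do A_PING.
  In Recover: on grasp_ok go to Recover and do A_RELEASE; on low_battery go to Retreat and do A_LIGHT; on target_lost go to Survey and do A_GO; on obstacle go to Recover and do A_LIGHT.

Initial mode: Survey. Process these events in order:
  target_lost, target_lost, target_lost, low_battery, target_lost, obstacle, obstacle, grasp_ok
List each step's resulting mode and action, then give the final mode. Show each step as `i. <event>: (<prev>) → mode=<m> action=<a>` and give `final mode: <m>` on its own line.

final mode: Recover

1. target_lost: (Survey) → mode=Survey action=A_RELEASE
2. target_lost: (Survey) → mode=Survey action=A_RELEASE
3. target_lost: (Survey) → mode=Survey action=A_RELEASE
4. low_battery: (Survey) → mode=Recover action=A_RELEASE
5. target_lost: (Recover) → mode=Survey action=A_GO
6. obstacle: (Survey) → mode=Dock action=A_LIGHT
7. obstacle: (Dock) → mode=Survey action=A_PING
8. grasp_ok: (Survey) → mode=Recover action=A_LIGHT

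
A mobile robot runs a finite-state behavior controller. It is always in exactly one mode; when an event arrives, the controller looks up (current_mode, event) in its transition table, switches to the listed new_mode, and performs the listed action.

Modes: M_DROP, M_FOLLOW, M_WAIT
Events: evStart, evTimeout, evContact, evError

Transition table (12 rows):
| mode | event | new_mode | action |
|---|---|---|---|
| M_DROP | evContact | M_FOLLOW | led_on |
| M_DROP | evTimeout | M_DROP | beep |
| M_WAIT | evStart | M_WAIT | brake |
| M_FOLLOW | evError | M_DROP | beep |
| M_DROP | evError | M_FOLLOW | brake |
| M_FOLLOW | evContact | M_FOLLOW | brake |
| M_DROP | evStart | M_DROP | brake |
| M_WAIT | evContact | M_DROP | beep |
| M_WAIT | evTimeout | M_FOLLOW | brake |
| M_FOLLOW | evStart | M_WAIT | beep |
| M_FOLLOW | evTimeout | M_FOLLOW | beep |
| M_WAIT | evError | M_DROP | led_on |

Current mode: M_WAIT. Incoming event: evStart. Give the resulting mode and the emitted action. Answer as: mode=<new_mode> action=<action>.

mode=M_WAIT action=brake

current mode = M_WAIT; filter table to that mode:
  (M_WAIT, evStart) → (M_WAIT, brake)  ← event matches
  (M_WAIT, evContact) → (M_DROP, beep)
  (M_WAIT, evTimeout) → (M_FOLLOW, brake)
  (M_WAIT, evError) → (M_DROP, led_on)
event = evStart selects (M_WAIT, brake)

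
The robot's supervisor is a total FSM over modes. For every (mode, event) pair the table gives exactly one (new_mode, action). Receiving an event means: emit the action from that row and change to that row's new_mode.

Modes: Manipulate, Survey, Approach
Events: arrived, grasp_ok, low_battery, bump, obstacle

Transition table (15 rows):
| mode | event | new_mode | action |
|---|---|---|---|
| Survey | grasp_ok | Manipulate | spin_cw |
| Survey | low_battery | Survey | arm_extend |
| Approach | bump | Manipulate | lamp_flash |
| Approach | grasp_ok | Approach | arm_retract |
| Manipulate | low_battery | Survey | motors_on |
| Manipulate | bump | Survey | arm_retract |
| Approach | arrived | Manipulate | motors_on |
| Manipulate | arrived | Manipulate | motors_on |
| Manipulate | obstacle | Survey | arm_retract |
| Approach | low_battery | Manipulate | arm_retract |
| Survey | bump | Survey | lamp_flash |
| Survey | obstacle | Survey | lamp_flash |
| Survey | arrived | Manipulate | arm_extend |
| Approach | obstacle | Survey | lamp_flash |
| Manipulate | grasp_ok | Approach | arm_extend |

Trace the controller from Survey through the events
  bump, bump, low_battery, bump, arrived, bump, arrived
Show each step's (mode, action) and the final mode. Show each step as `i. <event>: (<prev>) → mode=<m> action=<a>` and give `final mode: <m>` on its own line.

1. bump: (Survey) → mode=Survey action=lamp_flash
2. bump: (Survey) → mode=Survey action=lamp_flash
3. low_battery: (Survey) → mode=Survey action=arm_extend
4. bump: (Survey) → mode=Survey action=lamp_flash
5. arrived: (Survey) → mode=Manipulate action=arm_extend
6. bump: (Manipulate) → mode=Survey action=arm_retract
7. arrived: (Survey) → mode=Manipulate action=arm_extend

final mode: Manipulate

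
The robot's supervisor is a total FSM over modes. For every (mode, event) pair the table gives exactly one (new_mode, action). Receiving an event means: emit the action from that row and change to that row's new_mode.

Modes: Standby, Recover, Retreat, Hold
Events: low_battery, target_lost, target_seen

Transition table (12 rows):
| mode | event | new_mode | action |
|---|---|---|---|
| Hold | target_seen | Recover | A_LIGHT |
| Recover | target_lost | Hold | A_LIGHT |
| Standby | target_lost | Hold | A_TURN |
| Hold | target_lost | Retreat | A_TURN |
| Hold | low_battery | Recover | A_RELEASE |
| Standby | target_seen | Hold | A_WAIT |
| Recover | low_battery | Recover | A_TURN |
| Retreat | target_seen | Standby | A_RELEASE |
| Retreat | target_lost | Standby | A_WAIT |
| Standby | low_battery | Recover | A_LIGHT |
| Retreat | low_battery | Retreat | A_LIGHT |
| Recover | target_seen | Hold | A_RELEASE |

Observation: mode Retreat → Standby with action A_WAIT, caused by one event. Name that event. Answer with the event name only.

target_lost

try low_battery: (Retreat, low_battery) → (Retreat, A_LIGHT)
try target_lost: (Retreat, target_lost) → (Standby, A_WAIT)  ← matches
try target_seen: (Retreat, target_seen) → (Standby, A_RELEASE)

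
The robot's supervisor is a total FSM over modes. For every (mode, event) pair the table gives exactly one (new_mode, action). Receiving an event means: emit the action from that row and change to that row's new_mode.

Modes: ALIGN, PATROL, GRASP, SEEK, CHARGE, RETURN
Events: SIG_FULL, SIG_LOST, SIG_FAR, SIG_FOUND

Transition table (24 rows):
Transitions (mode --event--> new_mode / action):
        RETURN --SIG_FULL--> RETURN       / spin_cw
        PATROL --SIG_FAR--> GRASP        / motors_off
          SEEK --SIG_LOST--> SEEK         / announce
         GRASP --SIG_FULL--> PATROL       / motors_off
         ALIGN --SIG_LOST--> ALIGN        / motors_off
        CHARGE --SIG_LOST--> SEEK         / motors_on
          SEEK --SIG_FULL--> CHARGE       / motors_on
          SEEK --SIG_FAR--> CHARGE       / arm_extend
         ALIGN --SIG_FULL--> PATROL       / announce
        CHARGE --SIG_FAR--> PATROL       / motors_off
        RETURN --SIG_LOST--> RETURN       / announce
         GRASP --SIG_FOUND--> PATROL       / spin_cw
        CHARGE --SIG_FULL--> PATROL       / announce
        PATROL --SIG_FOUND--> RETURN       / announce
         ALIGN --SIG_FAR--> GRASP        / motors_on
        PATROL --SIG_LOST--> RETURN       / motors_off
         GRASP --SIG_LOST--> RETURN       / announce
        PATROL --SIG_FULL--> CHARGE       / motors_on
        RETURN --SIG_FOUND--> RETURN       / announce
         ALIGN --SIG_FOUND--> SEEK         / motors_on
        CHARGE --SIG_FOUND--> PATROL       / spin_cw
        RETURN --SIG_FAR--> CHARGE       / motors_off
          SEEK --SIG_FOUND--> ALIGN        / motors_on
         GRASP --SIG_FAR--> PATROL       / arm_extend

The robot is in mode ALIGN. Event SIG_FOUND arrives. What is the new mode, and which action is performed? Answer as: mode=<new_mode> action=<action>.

current mode = ALIGN; filter table to that mode:
  (ALIGN, SIG_LOST) → (ALIGN, motors_off)
  (ALIGN, SIG_FULL) → (PATROL, announce)
  (ALIGN, SIG_FAR) → (GRASP, motors_on)
  (ALIGN, SIG_FOUND) → (SEEK, motors_on)  ← event matches
event = SIG_FOUND selects (SEEK, motors_on)

mode=SEEK action=motors_on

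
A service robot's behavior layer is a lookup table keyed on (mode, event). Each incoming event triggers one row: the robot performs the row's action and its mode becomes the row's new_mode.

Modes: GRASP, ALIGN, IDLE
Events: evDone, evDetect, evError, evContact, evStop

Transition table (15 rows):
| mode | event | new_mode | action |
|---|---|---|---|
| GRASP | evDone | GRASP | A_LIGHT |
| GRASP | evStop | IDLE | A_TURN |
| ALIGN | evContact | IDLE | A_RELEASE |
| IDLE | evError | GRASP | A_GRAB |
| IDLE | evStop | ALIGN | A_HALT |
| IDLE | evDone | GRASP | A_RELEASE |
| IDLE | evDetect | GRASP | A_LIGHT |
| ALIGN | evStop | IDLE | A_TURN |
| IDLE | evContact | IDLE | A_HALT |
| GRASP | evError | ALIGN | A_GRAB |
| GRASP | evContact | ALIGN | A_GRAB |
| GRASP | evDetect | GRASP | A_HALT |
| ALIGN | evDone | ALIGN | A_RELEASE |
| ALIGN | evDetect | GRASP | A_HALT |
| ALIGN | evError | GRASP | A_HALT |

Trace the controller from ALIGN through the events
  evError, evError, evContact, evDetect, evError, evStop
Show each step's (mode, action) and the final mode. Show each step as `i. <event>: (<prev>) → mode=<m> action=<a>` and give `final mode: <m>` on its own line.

final mode: IDLE

1. evError: (ALIGN) → mode=GRASP action=A_HALT
2. evError: (GRASP) → mode=ALIGN action=A_GRAB
3. evContact: (ALIGN) → mode=IDLE action=A_RELEASE
4. evDetect: (IDLE) → mode=GRASP action=A_LIGHT
5. evError: (GRASP) → mode=ALIGN action=A_GRAB
6. evStop: (ALIGN) → mode=IDLE action=A_TURN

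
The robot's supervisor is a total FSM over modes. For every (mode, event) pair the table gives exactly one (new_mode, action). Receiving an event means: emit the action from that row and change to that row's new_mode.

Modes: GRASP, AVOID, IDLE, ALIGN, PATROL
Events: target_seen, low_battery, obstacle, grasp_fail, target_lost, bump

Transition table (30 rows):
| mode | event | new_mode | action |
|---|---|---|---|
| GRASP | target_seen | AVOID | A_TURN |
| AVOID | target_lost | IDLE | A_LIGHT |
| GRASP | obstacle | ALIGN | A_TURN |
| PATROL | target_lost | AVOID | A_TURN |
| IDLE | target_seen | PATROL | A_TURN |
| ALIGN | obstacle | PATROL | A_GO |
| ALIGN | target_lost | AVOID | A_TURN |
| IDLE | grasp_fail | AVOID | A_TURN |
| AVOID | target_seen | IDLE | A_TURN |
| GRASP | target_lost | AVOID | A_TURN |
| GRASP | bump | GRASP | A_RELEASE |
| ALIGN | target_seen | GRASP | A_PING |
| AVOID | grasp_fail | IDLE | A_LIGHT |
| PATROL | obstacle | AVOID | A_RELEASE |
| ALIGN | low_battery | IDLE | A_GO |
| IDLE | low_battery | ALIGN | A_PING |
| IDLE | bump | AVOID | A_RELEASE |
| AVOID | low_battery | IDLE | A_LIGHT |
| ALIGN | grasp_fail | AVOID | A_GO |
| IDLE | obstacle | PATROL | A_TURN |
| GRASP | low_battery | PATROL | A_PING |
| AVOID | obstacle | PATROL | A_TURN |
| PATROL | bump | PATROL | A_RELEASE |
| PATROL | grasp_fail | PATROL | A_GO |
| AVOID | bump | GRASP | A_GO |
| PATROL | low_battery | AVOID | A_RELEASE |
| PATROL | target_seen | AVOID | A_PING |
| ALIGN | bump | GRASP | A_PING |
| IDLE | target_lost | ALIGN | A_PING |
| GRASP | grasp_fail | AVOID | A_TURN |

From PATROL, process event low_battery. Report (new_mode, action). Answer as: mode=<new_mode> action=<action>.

current mode = PATROL; filter table to that mode:
  (PATROL, target_lost) → (AVOID, A_TURN)
  (PATROL, obstacle) → (AVOID, A_RELEASE)
  (PATROL, bump) → (PATROL, A_RELEASE)
  (PATROL, grasp_fail) → (PATROL, A_GO)
  (PATROL, low_battery) → (AVOID, A_RELEASE)  ← event matches
  (PATROL, target_seen) → (AVOID, A_PING)
event = low_battery selects (AVOID, A_RELEASE)

mode=AVOID action=A_RELEASE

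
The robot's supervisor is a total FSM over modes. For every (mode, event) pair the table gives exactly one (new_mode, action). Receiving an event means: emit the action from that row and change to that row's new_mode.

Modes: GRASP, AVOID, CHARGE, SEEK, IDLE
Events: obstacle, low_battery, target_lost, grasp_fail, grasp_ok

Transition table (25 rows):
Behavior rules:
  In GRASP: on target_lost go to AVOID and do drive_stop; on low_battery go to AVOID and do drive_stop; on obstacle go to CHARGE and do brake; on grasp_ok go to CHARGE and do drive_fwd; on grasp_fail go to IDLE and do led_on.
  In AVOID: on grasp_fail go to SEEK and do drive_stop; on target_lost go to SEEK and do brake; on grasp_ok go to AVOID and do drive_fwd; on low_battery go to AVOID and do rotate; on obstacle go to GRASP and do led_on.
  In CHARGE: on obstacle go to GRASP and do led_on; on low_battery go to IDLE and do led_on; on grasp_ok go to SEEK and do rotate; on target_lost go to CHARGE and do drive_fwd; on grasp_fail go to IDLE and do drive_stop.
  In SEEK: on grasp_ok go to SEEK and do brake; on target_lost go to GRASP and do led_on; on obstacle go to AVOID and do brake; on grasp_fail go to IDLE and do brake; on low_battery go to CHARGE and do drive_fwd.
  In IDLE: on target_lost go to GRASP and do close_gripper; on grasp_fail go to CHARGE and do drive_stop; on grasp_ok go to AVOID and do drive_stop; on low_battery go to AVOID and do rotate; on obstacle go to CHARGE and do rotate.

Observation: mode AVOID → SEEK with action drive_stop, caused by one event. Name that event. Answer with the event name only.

try obstacle: (AVOID, obstacle) → (GRASP, led_on)
try low_battery: (AVOID, low_battery) → (AVOID, rotate)
try target_lost: (AVOID, target_lost) → (SEEK, brake)
try grasp_fail: (AVOID, grasp_fail) → (SEEK, drive_stop)  ← matches
try grasp_ok: (AVOID, grasp_ok) → (AVOID, drive_fwd)

grasp_fail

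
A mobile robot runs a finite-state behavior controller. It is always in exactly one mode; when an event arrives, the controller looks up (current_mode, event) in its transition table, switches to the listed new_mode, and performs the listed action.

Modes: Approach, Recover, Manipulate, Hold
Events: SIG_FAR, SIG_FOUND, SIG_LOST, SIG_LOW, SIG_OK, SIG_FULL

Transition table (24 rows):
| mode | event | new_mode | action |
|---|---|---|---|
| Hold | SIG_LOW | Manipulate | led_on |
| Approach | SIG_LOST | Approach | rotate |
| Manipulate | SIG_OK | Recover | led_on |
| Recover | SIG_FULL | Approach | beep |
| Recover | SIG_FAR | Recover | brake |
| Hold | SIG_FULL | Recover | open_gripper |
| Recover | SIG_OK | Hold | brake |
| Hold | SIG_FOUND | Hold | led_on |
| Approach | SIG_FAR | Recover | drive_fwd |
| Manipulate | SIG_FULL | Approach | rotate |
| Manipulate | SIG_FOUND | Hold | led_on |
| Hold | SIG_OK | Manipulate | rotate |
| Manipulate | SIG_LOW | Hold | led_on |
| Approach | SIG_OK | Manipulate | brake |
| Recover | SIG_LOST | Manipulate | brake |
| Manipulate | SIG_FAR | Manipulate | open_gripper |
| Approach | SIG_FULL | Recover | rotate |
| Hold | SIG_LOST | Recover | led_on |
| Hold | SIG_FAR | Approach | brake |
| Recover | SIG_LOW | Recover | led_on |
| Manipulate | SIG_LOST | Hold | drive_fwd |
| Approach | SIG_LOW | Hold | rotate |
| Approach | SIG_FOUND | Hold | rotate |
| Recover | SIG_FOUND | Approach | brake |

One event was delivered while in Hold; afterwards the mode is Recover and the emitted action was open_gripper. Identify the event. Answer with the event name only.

try SIG_FAR: (Hold, SIG_FAR) → (Approach, brake)
try SIG_FOUND: (Hold, SIG_FOUND) → (Hold, led_on)
try SIG_LOST: (Hold, SIG_LOST) → (Recover, led_on)
try SIG_LOW: (Hold, SIG_LOW) → (Manipulate, led_on)
try SIG_OK: (Hold, SIG_OK) → (Manipulate, rotate)
try SIG_FULL: (Hold, SIG_FULL) → (Recover, open_gripper)  ← matches

SIG_FULL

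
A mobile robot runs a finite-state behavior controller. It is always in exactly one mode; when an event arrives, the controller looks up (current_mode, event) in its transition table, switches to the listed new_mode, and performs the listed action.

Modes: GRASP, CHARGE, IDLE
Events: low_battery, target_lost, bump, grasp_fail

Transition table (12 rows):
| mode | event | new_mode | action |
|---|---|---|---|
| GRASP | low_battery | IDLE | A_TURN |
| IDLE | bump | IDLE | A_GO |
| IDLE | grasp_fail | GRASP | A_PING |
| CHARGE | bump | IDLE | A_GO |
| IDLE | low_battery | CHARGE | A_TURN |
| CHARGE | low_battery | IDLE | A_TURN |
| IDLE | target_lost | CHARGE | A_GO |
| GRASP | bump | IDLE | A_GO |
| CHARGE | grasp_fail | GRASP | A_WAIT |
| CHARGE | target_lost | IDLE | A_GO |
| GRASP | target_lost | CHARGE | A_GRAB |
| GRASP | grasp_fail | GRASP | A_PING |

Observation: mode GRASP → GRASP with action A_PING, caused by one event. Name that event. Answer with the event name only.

try low_battery: (GRASP, low_battery) → (IDLE, A_TURN)
try target_lost: (GRASP, target_lost) → (CHARGE, A_GRAB)
try bump: (GRASP, bump) → (IDLE, A_GO)
try grasp_fail: (GRASP, grasp_fail) → (GRASP, A_PING)  ← matches

grasp_fail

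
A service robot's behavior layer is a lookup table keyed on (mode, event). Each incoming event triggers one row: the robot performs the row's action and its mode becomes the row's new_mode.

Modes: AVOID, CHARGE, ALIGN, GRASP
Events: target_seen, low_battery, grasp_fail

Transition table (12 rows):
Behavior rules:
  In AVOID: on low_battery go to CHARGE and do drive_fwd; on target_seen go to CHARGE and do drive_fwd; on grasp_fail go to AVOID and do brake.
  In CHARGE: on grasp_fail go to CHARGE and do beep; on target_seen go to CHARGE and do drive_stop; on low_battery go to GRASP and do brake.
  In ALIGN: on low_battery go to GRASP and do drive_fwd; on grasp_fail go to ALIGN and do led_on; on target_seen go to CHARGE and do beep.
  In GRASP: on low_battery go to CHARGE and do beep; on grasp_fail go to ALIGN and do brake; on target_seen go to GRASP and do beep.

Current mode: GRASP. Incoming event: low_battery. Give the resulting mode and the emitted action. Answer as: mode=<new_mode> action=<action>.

current mode = GRASP; filter table to that mode:
  (GRASP, low_battery) → (CHARGE, beep)  ← event matches
  (GRASP, grasp_fail) → (ALIGN, brake)
  (GRASP, target_seen) → (GRASP, beep)
event = low_battery selects (CHARGE, beep)

mode=CHARGE action=beep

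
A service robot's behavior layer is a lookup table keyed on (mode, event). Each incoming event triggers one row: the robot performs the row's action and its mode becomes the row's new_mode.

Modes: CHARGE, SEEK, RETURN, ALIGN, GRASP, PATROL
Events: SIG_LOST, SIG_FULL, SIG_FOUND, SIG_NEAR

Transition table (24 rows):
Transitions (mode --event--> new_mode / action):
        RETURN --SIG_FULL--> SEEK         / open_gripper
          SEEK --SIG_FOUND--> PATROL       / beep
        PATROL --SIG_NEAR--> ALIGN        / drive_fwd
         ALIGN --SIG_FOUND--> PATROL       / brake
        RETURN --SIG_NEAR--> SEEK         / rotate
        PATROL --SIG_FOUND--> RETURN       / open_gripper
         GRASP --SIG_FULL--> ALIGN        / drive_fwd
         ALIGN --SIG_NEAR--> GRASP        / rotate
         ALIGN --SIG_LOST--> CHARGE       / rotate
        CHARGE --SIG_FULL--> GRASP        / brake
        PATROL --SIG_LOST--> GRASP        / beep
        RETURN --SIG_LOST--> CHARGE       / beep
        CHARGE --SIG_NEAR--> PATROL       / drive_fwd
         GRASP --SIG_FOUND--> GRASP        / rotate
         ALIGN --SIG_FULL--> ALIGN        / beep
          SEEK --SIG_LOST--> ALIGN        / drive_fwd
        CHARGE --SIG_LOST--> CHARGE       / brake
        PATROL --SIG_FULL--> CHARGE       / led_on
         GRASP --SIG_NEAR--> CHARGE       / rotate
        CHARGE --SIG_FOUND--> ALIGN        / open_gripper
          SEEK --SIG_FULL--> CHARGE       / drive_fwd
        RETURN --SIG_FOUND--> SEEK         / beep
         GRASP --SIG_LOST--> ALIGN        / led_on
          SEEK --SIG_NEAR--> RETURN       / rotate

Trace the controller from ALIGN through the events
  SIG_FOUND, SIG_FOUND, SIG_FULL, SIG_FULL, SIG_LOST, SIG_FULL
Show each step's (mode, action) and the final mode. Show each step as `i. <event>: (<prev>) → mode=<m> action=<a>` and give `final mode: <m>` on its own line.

1. SIG_FOUND: (ALIGN) → mode=PATROL action=brake
2. SIG_FOUND: (PATROL) → mode=RETURN action=open_gripper
3. SIG_FULL: (RETURN) → mode=SEEK action=open_gripper
4. SIG_FULL: (SEEK) → mode=CHARGE action=drive_fwd
5. SIG_LOST: (CHARGE) → mode=CHARGE action=brake
6. SIG_FULL: (CHARGE) → mode=GRASP action=brake

final mode: GRASP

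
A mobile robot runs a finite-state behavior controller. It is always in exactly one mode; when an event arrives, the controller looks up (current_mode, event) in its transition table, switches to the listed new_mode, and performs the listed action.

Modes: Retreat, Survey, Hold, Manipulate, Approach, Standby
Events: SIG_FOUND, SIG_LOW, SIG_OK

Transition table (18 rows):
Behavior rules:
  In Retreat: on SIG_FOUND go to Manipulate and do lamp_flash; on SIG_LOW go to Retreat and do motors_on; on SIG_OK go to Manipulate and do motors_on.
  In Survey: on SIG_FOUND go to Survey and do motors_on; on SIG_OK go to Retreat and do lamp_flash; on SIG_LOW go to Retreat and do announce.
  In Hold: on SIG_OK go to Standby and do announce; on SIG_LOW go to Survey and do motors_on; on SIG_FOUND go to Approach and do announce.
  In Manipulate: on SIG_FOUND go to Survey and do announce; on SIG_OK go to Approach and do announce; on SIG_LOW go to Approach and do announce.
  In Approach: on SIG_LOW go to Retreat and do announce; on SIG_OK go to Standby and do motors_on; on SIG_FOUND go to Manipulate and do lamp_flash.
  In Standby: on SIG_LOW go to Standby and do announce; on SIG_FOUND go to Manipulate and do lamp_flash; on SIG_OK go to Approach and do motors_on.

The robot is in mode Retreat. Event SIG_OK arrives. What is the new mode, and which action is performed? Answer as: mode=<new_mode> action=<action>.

mode=Manipulate action=motors_on

current mode = Retreat; filter table to that mode:
  (Retreat, SIG_FOUND) → (Manipulate, lamp_flash)
  (Retreat, SIG_LOW) → (Retreat, motors_on)
  (Retreat, SIG_OK) → (Manipulate, motors_on)  ← event matches
event = SIG_OK selects (Manipulate, motors_on)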